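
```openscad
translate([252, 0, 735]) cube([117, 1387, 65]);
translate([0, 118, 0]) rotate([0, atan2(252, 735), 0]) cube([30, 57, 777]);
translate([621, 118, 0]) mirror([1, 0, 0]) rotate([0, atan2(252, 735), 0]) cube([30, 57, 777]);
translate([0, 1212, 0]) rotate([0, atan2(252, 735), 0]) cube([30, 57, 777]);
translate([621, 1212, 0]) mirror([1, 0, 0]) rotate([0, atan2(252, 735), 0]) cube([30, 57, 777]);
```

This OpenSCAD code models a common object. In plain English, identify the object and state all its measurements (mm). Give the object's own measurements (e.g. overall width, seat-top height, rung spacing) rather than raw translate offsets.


A sawhorse. A 117×1387×65 mm beam (x, y, z) sits on two A-frame leg pairs. Each pair is two raked legs of 30×57 mm section (57 mm along y) splaying symmetrically in x. Each leg rises 735 mm vertically over 252 mm of horizontal reach and is 777 mm long along its own axis. Every leg's outer bottom edge rests on the floor and its outer top edge meets a bottom edge of the beam — the left legs (tilting toward +x) meet the beam's −x bottom edge, the right legs (their mirror images, tilting toward −x) meet its +x bottom edge — so the leg tops tuck under the beam, the beam's underside is 735 mm above the floor, and the feet are 621 mm apart outside-to-outside with the beam centred between them. The two leg pairs are set in 118 mm from either end of the beam.


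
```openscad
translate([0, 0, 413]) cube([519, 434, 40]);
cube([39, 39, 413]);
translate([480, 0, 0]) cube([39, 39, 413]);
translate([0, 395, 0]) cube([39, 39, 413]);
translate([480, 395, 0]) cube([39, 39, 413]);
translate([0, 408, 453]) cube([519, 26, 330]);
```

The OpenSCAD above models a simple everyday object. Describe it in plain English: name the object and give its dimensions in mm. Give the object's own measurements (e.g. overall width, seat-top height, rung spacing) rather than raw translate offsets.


A chair. The seat is a 519×434×40 mm slab with its top at z = 453 mm, on four 39×39 mm corner legs (flush with the seat edges, standing on z = 0). A flat backrest 26 mm thick, 330 mm tall, spans the full seat width and rises from the seat top along its +y edge, rear face flush with the rear of the seat.


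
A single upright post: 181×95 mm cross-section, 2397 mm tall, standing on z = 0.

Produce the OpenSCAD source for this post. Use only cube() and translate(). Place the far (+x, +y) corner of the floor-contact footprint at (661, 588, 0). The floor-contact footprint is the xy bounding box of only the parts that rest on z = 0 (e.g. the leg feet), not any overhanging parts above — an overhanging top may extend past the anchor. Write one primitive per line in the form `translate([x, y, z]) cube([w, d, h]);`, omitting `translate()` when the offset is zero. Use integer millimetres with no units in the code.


translate([480, 493, 0]) cube([181, 95, 2397]);


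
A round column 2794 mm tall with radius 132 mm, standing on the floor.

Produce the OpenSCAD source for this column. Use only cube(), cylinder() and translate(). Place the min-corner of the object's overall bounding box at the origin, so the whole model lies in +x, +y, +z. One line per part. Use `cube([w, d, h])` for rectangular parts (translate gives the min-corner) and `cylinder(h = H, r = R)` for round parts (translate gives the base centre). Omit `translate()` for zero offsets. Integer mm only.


translate([132, 132, 0]) cylinder(h = 2794, r = 132);


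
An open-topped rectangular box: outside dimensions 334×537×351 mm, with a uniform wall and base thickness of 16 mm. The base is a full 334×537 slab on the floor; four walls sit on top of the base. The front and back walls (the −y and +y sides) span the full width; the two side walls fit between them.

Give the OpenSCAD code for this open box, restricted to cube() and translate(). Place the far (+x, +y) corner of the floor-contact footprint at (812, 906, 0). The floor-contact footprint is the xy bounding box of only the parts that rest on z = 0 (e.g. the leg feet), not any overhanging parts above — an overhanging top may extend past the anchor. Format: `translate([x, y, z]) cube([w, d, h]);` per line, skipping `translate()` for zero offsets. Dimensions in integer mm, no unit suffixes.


translate([478, 369, 0]) cube([334, 537, 16]);
translate([478, 369, 16]) cube([334, 16, 335]);
translate([478, 890, 16]) cube([334, 16, 335]);
translate([478, 385, 16]) cube([16, 505, 335]);
translate([796, 385, 16]) cube([16, 505, 335]);


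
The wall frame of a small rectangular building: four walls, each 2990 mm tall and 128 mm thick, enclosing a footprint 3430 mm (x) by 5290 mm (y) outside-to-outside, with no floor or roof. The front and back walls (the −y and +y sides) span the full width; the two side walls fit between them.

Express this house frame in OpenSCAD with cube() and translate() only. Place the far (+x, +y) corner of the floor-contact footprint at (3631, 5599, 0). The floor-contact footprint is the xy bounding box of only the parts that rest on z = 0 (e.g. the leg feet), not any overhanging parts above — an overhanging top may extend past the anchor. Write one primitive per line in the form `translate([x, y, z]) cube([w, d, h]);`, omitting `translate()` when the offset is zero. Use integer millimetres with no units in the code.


translate([201, 309, 0]) cube([3430, 128, 2990]);
translate([201, 5471, 0]) cube([3430, 128, 2990]);
translate([201, 437, 0]) cube([128, 5034, 2990]);
translate([3503, 437, 0]) cube([128, 5034, 2990]);


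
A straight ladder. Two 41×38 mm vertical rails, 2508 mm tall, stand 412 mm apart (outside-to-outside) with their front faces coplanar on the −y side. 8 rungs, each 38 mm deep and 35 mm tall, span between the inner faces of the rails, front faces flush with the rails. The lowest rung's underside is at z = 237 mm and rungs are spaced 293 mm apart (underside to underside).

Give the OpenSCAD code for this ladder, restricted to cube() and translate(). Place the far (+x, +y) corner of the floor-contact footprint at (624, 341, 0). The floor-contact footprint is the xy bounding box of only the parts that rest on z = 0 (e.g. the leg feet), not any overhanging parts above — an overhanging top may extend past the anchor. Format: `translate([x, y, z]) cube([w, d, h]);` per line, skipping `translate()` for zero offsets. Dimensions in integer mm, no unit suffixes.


translate([212, 303, 0]) cube([41, 38, 2508]);
translate([583, 303, 0]) cube([41, 38, 2508]);
translate([253, 303, 237]) cube([330, 38, 35]);
translate([253, 303, 530]) cube([330, 38, 35]);
translate([253, 303, 823]) cube([330, 38, 35]);
translate([253, 303, 1116]) cube([330, 38, 35]);
translate([253, 303, 1409]) cube([330, 38, 35]);
translate([253, 303, 1702]) cube([330, 38, 35]);
translate([253, 303, 1995]) cube([330, 38, 35]);
translate([253, 303, 2288]) cube([330, 38, 35]);


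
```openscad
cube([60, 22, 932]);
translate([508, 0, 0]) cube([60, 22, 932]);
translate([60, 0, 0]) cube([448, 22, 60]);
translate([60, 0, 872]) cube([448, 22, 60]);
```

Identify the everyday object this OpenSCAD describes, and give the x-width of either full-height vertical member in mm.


A picture frame. The border width is 60 mm.

Four thin pieces enclosing a rectangular opening — a picture frame. The two full-height stiles are 932 mm tall; the top rail sits at z = 872 and is 60 mm tall, so the border above the opening is 932 − 872 = 60 mm, matching the stile x-width.


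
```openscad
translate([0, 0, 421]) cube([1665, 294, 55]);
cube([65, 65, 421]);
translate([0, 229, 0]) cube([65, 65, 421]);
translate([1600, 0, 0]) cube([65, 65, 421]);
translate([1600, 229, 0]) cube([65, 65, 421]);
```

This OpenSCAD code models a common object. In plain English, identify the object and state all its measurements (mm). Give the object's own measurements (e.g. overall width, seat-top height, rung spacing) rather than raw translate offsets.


A bench: a 1665×294 mm seat slab, 55 mm thick, top at z = 476 mm, on four 65×65 mm square legs flush with the seat corners and standing on z = 0.


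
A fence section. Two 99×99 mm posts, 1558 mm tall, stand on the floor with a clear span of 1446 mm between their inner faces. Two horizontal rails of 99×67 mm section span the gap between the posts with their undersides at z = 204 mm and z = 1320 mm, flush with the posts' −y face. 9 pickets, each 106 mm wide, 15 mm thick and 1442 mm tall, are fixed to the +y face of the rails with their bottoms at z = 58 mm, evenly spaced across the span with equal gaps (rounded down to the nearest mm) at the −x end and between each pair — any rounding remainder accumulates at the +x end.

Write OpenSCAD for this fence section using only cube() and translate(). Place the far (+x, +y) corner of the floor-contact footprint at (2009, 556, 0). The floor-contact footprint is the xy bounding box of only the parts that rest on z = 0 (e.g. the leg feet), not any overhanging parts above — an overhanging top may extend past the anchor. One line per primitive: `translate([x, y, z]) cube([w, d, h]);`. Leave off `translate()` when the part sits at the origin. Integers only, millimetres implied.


translate([365, 457, 0]) cube([99, 99, 1558]);
translate([1910, 457, 0]) cube([99, 99, 1558]);
translate([464, 457, 204]) cube([1446, 99, 67]);
translate([464, 457, 1320]) cube([1446, 99, 67]);
translate([513, 556, 58]) cube([106, 15, 1442]);
translate([668, 556, 58]) cube([106, 15, 1442]);
translate([823, 556, 58]) cube([106, 15, 1442]);
translate([978, 556, 58]) cube([106, 15, 1442]);
translate([1133, 556, 58]) cube([106, 15, 1442]);
translate([1288, 556, 58]) cube([106, 15, 1442]);
translate([1443, 556, 58]) cube([106, 15, 1442]);
translate([1598, 556, 58]) cube([106, 15, 1442]);
translate([1753, 556, 58]) cube([106, 15, 1442]);


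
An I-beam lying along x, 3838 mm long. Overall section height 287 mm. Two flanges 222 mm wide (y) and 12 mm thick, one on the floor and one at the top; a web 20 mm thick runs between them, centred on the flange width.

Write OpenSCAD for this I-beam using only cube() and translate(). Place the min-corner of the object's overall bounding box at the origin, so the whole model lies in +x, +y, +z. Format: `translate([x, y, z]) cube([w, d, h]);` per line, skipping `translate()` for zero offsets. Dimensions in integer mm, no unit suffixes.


cube([3838, 222, 12]);
translate([0, 101, 12]) cube([3838, 20, 263]);
translate([0, 0, 275]) cube([3838, 222, 12]);


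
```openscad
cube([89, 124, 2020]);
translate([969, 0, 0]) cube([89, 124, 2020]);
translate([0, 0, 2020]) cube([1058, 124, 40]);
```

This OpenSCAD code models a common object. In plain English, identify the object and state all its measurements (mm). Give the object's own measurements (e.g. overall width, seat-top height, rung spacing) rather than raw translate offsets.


A door frame. The clear opening is 880 mm wide and 2020 mm high. Two 89 mm wide jambs, 124 mm deep, stand either side of the opening from the floor to the top of the opening. A 40 mm thick head sits across the top of both jambs, spanning the full outside width of the frame.


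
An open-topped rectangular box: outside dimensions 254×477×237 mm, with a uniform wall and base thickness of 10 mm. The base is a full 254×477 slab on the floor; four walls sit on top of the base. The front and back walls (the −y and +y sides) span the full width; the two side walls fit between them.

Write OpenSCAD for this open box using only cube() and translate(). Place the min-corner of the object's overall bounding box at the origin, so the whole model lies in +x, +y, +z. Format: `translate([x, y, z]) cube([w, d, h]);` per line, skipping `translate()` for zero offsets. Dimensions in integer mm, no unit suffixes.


cube([254, 477, 10]);
translate([0, 0, 10]) cube([254, 10, 227]);
translate([0, 467, 10]) cube([254, 10, 227]);
translate([0, 10, 10]) cube([10, 457, 227]);
translate([244, 10, 10]) cube([10, 457, 227]);


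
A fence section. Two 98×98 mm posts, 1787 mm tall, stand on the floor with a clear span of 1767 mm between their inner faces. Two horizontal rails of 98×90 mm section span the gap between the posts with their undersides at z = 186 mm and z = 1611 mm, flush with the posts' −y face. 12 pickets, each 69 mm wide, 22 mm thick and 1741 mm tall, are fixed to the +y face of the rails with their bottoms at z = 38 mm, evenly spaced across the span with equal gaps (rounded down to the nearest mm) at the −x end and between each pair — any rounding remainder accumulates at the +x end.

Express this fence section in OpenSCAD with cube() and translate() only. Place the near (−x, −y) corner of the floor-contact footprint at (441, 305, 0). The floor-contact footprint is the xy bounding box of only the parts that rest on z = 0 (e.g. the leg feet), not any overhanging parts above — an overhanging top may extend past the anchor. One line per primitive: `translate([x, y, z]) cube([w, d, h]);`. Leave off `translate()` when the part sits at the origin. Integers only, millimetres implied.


translate([441, 305, 0]) cube([98, 98, 1787]);
translate([2306, 305, 0]) cube([98, 98, 1787]);
translate([539, 305, 186]) cube([1767, 98, 90]);
translate([539, 305, 1611]) cube([1767, 98, 90]);
translate([611, 403, 38]) cube([69, 22, 1741]);
translate([752, 403, 38]) cube([69, 22, 1741]);
translate([893, 403, 38]) cube([69, 22, 1741]);
translate([1034, 403, 38]) cube([69, 22, 1741]);
translate([1175, 403, 38]) cube([69, 22, 1741]);
translate([1316, 403, 38]) cube([69, 22, 1741]);
translate([1457, 403, 38]) cube([69, 22, 1741]);
translate([1598, 403, 38]) cube([69, 22, 1741]);
translate([1739, 403, 38]) cube([69, 22, 1741]);
translate([1880, 403, 38]) cube([69, 22, 1741]);
translate([2021, 403, 38]) cube([69, 22, 1741]);
translate([2162, 403, 38]) cube([69, 22, 1741]);


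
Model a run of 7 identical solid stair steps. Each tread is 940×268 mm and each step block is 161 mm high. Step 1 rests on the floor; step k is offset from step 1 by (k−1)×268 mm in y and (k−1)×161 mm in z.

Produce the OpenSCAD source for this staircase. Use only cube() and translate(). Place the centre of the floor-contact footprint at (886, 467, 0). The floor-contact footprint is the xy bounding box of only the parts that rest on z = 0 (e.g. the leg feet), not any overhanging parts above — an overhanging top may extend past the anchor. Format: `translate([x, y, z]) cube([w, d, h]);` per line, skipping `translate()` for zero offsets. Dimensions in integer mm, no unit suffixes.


translate([416, 333, 0]) cube([940, 268, 161]);
translate([416, 601, 161]) cube([940, 268, 161]);
translate([416, 869, 322]) cube([940, 268, 161]);
translate([416, 1137, 483]) cube([940, 268, 161]);
translate([416, 1405, 644]) cube([940, 268, 161]);
translate([416, 1673, 805]) cube([940, 268, 161]);
translate([416, 1941, 966]) cube([940, 268, 161]);


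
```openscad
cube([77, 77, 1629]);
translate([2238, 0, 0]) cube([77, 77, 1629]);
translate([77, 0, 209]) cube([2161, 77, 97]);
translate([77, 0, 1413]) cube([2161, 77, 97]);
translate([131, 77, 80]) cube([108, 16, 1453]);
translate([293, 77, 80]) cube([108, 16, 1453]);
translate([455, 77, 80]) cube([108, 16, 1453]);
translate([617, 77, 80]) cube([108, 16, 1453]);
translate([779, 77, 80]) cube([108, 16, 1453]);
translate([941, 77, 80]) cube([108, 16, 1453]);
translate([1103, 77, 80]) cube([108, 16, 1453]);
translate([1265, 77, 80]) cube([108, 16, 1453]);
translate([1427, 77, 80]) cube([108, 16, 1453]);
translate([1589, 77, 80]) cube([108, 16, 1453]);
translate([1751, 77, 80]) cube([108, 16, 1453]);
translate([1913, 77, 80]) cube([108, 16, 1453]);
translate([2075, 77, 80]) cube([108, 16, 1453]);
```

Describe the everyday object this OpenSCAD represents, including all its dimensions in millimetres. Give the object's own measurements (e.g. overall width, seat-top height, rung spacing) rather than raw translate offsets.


A fence section. Two 77×77 mm posts, 1629 mm tall, stand on the floor with a clear span of 2161 mm between their inner faces. Two horizontal rails of 77×97 mm section span the gap between the posts with their undersides at z = 209 mm and z = 1413 mm, flush with the posts' −y face. 13 pickets, each 108 mm wide, 16 mm thick and 1453 mm tall, are fixed to the +y face of the rails with their bottoms at z = 80 mm, spaced across the span with a 54 mm gap after the −x post and between neighbouring pickets, with 55 mm left before the +x post.


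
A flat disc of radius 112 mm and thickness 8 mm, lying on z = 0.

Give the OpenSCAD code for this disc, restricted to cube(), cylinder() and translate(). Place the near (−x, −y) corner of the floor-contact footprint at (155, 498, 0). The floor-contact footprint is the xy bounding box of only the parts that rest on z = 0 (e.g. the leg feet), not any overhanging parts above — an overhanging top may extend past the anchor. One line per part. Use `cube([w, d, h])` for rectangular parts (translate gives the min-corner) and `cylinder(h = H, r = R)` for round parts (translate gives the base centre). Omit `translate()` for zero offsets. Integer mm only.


translate([267, 610, 0]) cylinder(h = 8, r = 112);


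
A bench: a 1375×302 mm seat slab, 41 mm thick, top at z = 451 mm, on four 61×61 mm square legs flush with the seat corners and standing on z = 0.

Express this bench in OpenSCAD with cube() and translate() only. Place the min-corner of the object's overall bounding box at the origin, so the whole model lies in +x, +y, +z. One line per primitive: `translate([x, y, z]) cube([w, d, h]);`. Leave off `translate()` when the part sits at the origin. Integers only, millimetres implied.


translate([0, 0, 410]) cube([1375, 302, 41]);
cube([61, 61, 410]);
translate([0, 241, 0]) cube([61, 61, 410]);
translate([1314, 0, 0]) cube([61, 61, 410]);
translate([1314, 241, 0]) cube([61, 61, 410]);


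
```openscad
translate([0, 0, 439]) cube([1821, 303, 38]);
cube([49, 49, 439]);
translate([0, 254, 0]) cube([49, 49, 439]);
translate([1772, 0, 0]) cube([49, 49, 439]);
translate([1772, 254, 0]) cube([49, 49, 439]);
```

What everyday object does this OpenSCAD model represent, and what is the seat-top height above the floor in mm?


A bench. The seat-top height is 477 mm.

A long slab on four corner posts — a bench. The slab sits at z = 439 with thickness 38, so the top is 439 + 38 = 477 mm.


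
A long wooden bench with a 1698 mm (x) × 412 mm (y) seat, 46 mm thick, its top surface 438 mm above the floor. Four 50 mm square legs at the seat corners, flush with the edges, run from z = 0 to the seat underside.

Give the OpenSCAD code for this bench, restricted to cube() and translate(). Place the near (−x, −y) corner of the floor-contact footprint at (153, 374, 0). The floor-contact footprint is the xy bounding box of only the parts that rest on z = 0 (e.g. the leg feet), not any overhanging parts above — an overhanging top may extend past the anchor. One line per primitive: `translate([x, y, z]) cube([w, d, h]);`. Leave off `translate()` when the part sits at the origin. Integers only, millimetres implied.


translate([153, 374, 392]) cube([1698, 412, 46]);
translate([153, 374, 0]) cube([50, 50, 392]);
translate([153, 736, 0]) cube([50, 50, 392]);
translate([1801, 374, 0]) cube([50, 50, 392]);
translate([1801, 736, 0]) cube([50, 50, 392]);


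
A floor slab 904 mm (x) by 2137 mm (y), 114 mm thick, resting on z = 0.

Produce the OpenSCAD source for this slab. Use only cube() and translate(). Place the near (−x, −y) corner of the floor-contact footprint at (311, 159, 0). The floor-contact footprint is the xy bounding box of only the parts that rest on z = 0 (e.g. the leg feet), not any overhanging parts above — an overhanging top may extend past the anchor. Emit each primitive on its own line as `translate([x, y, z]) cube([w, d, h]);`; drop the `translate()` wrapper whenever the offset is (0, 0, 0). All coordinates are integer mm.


translate([311, 159, 0]) cube([904, 2137, 114]);


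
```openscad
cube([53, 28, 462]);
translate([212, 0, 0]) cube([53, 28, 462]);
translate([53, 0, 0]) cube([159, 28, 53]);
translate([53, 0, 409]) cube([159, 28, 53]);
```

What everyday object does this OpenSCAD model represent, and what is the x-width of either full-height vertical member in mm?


A picture frame. The border width is 53 mm.

Four thin pieces enclosing a rectangular opening — a picture frame. The two full-height stiles are 462 mm tall; the top rail sits at z = 409 and is 53 mm tall, so the border above the opening is 462 − 409 = 53 mm, matching the stile x-width.


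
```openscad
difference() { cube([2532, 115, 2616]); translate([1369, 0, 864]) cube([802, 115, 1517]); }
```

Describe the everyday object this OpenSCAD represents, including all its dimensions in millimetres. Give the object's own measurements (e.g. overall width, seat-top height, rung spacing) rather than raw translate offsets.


A wall 2532 mm long (x), 115 mm thick (y), 2616 mm tall, with a rectangular window opening cut through it. The opening is 802 mm wide and 1517 mm tall; its sill is at z = 864 mm and its near (−x) edge is 1369 mm from the wall's −x end. The opening passes through the full wall thickness.


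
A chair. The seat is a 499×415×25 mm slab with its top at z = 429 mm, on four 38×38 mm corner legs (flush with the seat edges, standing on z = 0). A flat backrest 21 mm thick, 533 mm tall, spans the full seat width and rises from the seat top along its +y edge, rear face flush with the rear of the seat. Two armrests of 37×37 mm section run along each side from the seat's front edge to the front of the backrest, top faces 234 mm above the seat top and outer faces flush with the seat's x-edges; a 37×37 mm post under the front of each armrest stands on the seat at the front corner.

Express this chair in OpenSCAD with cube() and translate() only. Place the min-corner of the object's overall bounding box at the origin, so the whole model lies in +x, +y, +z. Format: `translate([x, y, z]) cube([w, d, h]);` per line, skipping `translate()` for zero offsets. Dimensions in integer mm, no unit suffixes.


translate([0, 0, 404]) cube([499, 415, 25]);
cube([38, 38, 404]);
translate([461, 0, 0]) cube([38, 38, 404]);
translate([0, 377, 0]) cube([38, 38, 404]);
translate([461, 377, 0]) cube([38, 38, 404]);
translate([0, 394, 429]) cube([499, 21, 533]);
translate([0, 0, 626]) cube([37, 394, 37]);
translate([462, 0, 626]) cube([37, 394, 37]);
translate([0, 0, 429]) cube([37, 37, 197]);
translate([462, 0, 429]) cube([37, 37, 197]);


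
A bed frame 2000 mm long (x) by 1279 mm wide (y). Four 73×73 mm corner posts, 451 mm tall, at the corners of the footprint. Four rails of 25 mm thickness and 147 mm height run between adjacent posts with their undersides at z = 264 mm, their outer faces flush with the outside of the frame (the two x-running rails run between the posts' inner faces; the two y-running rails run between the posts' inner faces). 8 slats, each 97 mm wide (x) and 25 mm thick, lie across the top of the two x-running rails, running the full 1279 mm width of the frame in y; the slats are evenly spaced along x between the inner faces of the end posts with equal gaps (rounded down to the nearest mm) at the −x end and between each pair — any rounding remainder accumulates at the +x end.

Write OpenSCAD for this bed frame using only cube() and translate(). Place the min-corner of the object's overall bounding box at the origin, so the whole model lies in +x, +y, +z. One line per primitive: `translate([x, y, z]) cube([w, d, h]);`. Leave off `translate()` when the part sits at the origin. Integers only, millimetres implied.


// slat z = rail_z + rail_h = 264 + 147 = 411
// slat gap = ⌊(1854 − 8·97) / 9⌋ = 119
cube([73, 73, 451]);
translate([0, 1206, 0]) cube([73, 73, 451]);
translate([1927, 0, 0]) cube([73, 73, 451]);
translate([1927, 1206, 0]) cube([73, 73, 451]);
translate([73, 0, 264]) cube([1854, 25, 147]);
translate([73, 1254, 264]) cube([1854, 25, 147]);
translate([0, 73, 264]) cube([25, 1133, 147]);
translate([1975, 73, 264]) cube([25, 1133, 147]);
translate([192, 0, 411]) cube([97, 1279, 25]);
translate([408, 0, 411]) cube([97, 1279, 25]);
translate([624, 0, 411]) cube([97, 1279, 25]);
translate([840, 0, 411]) cube([97, 1279, 25]);
translate([1056, 0, 411]) cube([97, 1279, 25]);
translate([1272, 0, 411]) cube([97, 1279, 25]);
translate([1488, 0, 411]) cube([97, 1279, 25]);
translate([1704, 0, 411]) cube([97, 1279, 25]);


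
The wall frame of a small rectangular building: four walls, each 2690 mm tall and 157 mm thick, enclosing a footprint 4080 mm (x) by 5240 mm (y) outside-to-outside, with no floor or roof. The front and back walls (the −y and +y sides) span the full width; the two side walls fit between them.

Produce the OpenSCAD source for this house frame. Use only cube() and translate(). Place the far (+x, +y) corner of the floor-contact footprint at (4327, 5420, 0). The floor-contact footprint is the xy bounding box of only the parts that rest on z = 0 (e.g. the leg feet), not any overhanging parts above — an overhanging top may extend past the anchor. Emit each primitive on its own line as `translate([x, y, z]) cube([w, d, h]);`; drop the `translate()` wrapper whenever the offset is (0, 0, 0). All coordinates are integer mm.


translate([247, 180, 0]) cube([4080, 157, 2690]);
translate([247, 5263, 0]) cube([4080, 157, 2690]);
translate([247, 337, 0]) cube([157, 4926, 2690]);
translate([4170, 337, 0]) cube([157, 4926, 2690]);


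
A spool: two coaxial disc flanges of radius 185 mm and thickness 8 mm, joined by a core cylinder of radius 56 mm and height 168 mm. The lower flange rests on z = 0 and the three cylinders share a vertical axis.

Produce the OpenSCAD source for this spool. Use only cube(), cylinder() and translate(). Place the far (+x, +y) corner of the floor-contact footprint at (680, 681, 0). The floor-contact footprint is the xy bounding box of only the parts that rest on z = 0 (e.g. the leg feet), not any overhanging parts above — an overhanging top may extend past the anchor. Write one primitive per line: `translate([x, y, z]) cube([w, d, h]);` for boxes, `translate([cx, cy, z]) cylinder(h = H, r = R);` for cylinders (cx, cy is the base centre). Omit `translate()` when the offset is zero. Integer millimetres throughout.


translate([495, 496, 0]) cylinder(h = 8, r = 185);
translate([495, 496, 8]) cylinder(h = 168, r = 56);
translate([495, 496, 176]) cylinder(h = 8, r = 185);


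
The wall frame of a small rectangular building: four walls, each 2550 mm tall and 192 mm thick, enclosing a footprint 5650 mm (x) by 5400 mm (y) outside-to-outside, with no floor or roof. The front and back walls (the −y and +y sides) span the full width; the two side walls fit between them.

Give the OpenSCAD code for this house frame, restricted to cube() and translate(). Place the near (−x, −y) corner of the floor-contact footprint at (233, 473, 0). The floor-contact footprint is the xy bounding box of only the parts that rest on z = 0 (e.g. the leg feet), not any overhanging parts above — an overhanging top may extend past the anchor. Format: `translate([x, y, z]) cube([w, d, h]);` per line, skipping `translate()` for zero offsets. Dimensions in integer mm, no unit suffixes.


translate([233, 473, 0]) cube([5650, 192, 2550]);
translate([233, 5681, 0]) cube([5650, 192, 2550]);
translate([233, 665, 0]) cube([192, 5016, 2550]);
translate([5691, 665, 0]) cube([192, 5016, 2550]);


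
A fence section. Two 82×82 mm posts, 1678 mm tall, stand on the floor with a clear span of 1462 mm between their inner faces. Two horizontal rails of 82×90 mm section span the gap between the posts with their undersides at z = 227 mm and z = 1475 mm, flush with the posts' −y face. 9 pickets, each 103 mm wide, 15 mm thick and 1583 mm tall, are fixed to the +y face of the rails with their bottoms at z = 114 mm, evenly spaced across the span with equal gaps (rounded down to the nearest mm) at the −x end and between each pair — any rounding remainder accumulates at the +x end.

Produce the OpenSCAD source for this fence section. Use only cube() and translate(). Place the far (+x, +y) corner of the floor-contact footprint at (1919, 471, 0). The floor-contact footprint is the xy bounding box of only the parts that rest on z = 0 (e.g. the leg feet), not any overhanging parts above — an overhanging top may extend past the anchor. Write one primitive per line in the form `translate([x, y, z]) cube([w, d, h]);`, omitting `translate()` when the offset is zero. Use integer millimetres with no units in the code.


translate([293, 389, 0]) cube([82, 82, 1678]);
translate([1837, 389, 0]) cube([82, 82, 1678]);
translate([375, 389, 227]) cube([1462, 82, 90]);
translate([375, 389, 1475]) cube([1462, 82, 90]);
translate([428, 471, 114]) cube([103, 15, 1583]);
translate([584, 471, 114]) cube([103, 15, 1583]);
translate([740, 471, 114]) cube([103, 15, 1583]);
translate([896, 471, 114]) cube([103, 15, 1583]);
translate([1052, 471, 114]) cube([103, 15, 1583]);
translate([1208, 471, 114]) cube([103, 15, 1583]);
translate([1364, 471, 114]) cube([103, 15, 1583]);
translate([1520, 471, 114]) cube([103, 15, 1583]);
translate([1676, 471, 114]) cube([103, 15, 1583]);


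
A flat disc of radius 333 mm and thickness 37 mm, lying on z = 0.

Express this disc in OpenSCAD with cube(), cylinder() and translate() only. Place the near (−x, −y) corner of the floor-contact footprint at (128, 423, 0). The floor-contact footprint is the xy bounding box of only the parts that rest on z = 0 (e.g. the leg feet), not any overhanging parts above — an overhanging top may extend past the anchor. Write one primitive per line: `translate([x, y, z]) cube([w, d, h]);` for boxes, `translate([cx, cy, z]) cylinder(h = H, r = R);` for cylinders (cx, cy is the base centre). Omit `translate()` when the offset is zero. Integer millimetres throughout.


translate([461, 756, 0]) cylinder(h = 37, r = 333);


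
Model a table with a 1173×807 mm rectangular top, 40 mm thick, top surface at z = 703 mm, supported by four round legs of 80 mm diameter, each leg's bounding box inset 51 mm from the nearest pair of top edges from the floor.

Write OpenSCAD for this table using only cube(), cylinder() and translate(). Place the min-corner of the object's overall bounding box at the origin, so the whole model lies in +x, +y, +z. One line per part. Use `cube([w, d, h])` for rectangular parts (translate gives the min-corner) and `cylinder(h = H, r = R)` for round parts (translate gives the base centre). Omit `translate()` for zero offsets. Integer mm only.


translate([0, 0, 663]) cube([1173, 807, 40]);
translate([91, 91, 0]) cylinder(h = 663, r = 40);
translate([1082, 91, 0]) cylinder(h = 663, r = 40);
translate([91, 716, 0]) cylinder(h = 663, r = 40);
translate([1082, 716, 0]) cylinder(h = 663, r = 40);


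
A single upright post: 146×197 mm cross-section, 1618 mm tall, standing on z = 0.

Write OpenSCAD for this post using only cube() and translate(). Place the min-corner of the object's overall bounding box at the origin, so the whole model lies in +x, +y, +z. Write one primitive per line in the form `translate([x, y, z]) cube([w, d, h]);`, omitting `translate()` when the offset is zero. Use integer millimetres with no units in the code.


cube([146, 197, 1618]);


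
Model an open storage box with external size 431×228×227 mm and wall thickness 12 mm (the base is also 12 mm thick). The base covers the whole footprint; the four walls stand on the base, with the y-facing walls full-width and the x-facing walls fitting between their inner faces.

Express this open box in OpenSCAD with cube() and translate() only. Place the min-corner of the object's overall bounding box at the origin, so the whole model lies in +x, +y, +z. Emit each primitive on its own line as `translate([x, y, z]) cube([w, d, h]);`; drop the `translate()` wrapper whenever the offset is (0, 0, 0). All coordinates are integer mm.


cube([431, 228, 12]);
translate([0, 0, 12]) cube([431, 12, 215]);
translate([0, 216, 12]) cube([431, 12, 215]);
translate([0, 12, 12]) cube([12, 204, 215]);
translate([419, 12, 12]) cube([12, 204, 215]);


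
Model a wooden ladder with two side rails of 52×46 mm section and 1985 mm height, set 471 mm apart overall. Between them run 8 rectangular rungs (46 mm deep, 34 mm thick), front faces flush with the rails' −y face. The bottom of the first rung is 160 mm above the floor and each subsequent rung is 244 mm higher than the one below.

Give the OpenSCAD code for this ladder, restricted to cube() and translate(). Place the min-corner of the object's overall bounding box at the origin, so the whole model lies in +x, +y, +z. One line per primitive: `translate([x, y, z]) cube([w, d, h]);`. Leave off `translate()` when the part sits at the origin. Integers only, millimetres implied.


// rung span = 471 - 2*52 = 367
// rung[k] z = 160 + k*244
cube([52, 46, 1985]);
translate([419, 0, 0]) cube([52, 46, 1985]);
translate([52, 0, 160]) cube([367, 46, 34]);
translate([52, 0, 404]) cube([367, 46, 34]);
translate([52, 0, 648]) cube([367, 46, 34]);
translate([52, 0, 892]) cube([367, 46, 34]);
translate([52, 0, 1136]) cube([367, 46, 34]);
translate([52, 0, 1380]) cube([367, 46, 34]);
translate([52, 0, 1624]) cube([367, 46, 34]);
translate([52, 0, 1868]) cube([367, 46, 34]);


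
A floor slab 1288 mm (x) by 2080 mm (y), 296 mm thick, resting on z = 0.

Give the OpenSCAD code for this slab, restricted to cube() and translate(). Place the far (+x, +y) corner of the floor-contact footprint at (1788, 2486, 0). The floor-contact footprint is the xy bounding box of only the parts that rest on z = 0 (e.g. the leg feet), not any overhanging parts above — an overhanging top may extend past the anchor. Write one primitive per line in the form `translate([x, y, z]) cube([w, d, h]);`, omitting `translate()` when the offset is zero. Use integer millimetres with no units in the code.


translate([500, 406, 0]) cube([1288, 2080, 296]);


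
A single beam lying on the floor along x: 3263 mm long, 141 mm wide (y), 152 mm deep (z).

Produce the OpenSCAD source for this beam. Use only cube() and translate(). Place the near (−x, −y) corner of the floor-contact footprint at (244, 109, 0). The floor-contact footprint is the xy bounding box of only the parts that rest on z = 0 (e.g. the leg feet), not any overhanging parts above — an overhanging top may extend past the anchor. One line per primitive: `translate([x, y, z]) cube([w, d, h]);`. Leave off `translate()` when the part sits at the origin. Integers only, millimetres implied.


translate([244, 109, 0]) cube([3263, 141, 152]);


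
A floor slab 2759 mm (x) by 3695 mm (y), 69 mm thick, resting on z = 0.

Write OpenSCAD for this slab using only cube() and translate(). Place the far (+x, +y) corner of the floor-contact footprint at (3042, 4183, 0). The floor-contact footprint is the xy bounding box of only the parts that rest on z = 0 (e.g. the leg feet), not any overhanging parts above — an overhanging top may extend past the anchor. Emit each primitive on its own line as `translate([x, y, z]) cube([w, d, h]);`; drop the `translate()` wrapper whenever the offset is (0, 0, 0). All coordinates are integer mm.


translate([283, 488, 0]) cube([2759, 3695, 69]);


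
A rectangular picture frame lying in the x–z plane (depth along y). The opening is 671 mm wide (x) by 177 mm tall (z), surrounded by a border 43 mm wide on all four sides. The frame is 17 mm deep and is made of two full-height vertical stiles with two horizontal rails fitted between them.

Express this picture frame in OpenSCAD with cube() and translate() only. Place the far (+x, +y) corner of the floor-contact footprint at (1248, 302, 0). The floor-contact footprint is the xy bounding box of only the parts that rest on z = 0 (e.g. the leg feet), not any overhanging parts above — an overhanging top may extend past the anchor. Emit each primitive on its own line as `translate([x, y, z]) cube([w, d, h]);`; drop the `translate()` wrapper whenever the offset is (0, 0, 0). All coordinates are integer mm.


translate([491, 285, 0]) cube([43, 17, 263]);
translate([1205, 285, 0]) cube([43, 17, 263]);
translate([534, 285, 0]) cube([671, 17, 43]);
translate([534, 285, 220]) cube([671, 17, 43]);


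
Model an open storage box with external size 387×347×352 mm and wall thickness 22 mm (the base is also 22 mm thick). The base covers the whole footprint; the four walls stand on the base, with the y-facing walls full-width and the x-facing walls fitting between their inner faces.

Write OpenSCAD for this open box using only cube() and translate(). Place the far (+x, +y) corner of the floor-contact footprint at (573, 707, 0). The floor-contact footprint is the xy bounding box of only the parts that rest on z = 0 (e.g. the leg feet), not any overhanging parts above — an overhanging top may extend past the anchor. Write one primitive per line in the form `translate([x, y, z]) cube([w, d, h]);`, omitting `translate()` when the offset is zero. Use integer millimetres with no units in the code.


translate([186, 360, 0]) cube([387, 347, 22]);
translate([186, 360, 22]) cube([387, 22, 330]);
translate([186, 685, 22]) cube([387, 22, 330]);
translate([186, 382, 22]) cube([22, 303, 330]);
translate([551, 382, 22]) cube([22, 303, 330]);


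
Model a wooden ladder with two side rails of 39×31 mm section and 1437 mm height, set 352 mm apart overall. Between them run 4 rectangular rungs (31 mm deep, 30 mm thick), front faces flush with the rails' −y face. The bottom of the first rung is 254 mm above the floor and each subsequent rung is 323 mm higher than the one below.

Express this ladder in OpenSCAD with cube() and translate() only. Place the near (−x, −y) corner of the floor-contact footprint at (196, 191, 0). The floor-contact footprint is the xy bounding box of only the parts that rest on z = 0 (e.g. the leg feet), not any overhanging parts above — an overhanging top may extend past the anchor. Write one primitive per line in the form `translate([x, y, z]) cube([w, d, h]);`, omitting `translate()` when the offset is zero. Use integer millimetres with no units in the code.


translate([196, 191, 0]) cube([39, 31, 1437]);
translate([509, 191, 0]) cube([39, 31, 1437]);
translate([235, 191, 254]) cube([274, 31, 30]);
translate([235, 191, 577]) cube([274, 31, 30]);
translate([235, 191, 900]) cube([274, 31, 30]);
translate([235, 191, 1223]) cube([274, 31, 30]);


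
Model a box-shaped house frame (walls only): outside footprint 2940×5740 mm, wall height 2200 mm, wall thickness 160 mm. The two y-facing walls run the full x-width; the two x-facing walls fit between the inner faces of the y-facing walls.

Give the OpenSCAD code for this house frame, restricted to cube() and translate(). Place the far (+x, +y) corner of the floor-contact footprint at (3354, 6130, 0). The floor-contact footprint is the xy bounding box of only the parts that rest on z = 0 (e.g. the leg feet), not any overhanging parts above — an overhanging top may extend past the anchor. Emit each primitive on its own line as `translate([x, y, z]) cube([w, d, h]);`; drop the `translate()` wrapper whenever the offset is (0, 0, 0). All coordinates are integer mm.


translate([414, 390, 0]) cube([2940, 160, 2200]);
translate([414, 5970, 0]) cube([2940, 160, 2200]);
translate([414, 550, 0]) cube([160, 5420, 2200]);
translate([3194, 550, 0]) cube([160, 5420, 2200]);


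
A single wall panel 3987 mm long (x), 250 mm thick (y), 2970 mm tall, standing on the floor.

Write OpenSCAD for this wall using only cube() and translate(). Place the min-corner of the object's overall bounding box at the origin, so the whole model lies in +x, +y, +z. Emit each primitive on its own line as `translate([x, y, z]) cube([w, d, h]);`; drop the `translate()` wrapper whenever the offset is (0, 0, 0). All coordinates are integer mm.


cube([3987, 250, 2970]);


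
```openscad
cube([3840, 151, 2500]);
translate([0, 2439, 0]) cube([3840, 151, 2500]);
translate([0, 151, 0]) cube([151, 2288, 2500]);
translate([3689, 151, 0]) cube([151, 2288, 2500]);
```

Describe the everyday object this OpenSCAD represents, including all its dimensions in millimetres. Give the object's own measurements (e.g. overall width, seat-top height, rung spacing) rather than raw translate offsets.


The wall frame of a small rectangular building: four walls, each 2500 mm tall and 151 mm thick, enclosing a footprint 3840 mm (x) by 2590 mm (y) outside-to-outside, with no floor or roof. The front and back walls (the −y and +y sides) span the full width; the two side walls fit between them.
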